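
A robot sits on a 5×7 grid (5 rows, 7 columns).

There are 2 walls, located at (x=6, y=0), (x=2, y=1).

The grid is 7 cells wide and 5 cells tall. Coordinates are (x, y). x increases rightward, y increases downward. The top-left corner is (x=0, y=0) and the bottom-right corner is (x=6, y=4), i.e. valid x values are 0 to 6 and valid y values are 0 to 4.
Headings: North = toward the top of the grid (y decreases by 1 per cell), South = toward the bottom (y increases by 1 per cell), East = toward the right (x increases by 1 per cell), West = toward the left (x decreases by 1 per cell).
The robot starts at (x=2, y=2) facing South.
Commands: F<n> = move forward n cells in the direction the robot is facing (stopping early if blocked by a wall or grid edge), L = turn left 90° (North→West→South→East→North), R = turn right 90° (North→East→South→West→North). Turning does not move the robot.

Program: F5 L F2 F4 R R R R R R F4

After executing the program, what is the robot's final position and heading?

Start: (x=2, y=2), facing South
  F5: move forward 2/5 (blocked), now at (x=2, y=4)
  L: turn left, now facing East
  F2: move forward 2, now at (x=4, y=4)
  F4: move forward 2/4 (blocked), now at (x=6, y=4)
  R: turn right, now facing South
  R: turn right, now facing West
  R: turn right, now facing North
  R: turn right, now facing East
  R: turn right, now facing South
  R: turn right, now facing West
  F4: move forward 4, now at (x=2, y=4)
Final: (x=2, y=4), facing West

Answer: Final position: (x=2, y=4), facing West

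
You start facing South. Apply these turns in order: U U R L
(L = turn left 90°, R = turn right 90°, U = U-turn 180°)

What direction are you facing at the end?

Answer: Final heading: South

Derivation:
Start: South
  U (U-turn (180°)) -> North
  U (U-turn (180°)) -> South
  R (right (90° clockwise)) -> West
  L (left (90° counter-clockwise)) -> South
Final: South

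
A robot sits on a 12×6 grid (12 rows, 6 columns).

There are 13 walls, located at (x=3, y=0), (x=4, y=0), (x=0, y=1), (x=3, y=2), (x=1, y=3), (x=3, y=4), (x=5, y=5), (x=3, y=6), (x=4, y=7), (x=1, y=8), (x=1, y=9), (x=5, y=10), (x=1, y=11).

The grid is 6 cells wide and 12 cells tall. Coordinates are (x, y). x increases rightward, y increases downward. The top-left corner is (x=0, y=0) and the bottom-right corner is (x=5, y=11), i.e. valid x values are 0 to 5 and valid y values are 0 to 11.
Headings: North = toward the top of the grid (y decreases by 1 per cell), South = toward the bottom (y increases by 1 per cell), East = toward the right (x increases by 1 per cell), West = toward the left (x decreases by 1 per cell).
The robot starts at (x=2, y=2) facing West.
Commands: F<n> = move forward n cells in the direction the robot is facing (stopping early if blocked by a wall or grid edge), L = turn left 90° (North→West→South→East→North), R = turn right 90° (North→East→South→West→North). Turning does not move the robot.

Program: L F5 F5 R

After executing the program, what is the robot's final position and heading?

Start: (x=2, y=2), facing West
  L: turn left, now facing South
  F5: move forward 5, now at (x=2, y=7)
  F5: move forward 4/5 (blocked), now at (x=2, y=11)
  R: turn right, now facing West
Final: (x=2, y=11), facing West

Answer: Final position: (x=2, y=11), facing West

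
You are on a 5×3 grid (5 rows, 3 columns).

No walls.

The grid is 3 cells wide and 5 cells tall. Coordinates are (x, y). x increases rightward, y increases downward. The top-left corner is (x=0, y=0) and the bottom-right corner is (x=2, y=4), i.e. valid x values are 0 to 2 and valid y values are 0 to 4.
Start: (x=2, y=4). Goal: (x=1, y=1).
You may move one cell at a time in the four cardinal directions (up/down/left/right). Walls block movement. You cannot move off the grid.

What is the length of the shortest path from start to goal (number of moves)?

BFS from (x=2, y=4) until reaching (x=1, y=1):
  Distance 0: (x=2, y=4)
  Distance 1: (x=2, y=3), (x=1, y=4)
  Distance 2: (x=2, y=2), (x=1, y=3), (x=0, y=4)
  Distance 3: (x=2, y=1), (x=1, y=2), (x=0, y=3)
  Distance 4: (x=2, y=0), (x=1, y=1), (x=0, y=2)  <- goal reached here
One shortest path (4 moves): (x=2, y=4) -> (x=1, y=4) -> (x=1, y=3) -> (x=1, y=2) -> (x=1, y=1)

Answer: Shortest path length: 4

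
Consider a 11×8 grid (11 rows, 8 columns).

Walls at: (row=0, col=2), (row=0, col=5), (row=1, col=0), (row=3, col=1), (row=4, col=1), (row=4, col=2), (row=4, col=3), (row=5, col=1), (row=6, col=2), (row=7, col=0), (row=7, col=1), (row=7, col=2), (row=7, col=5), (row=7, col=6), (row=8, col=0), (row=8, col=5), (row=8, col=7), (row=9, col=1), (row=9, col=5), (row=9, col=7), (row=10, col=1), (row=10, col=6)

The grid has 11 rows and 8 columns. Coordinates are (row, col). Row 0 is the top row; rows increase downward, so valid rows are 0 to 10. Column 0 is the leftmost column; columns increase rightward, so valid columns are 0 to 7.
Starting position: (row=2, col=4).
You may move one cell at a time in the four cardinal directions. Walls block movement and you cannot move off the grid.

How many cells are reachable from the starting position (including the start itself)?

Answer: Reachable cells: 61

Derivation:
BFS flood-fill from (row=2, col=4):
  Distance 0: (row=2, col=4)
  Distance 1: (row=1, col=4), (row=2, col=3), (row=2, col=5), (row=3, col=4)
  Distance 2: (row=0, col=4), (row=1, col=3), (row=1, col=5), (row=2, col=2), (row=2, col=6), (row=3, col=3), (row=3, col=5), (row=4, col=4)
  Distance 3: (row=0, col=3), (row=1, col=2), (row=1, col=6), (row=2, col=1), (row=2, col=7), (row=3, col=2), (row=3, col=6), (row=4, col=5), (row=5, col=4)
  Distance 4: (row=0, col=6), (row=1, col=1), (row=1, col=7), (row=2, col=0), (row=3, col=7), (row=4, col=6), (row=5, col=3), (row=5, col=5), (row=6, col=4)
  Distance 5: (row=0, col=1), (row=0, col=7), (row=3, col=0), (row=4, col=7), (row=5, col=2), (row=5, col=6), (row=6, col=3), (row=6, col=5), (row=7, col=4)
  Distance 6: (row=0, col=0), (row=4, col=0), (row=5, col=7), (row=6, col=6), (row=7, col=3), (row=8, col=4)
  Distance 7: (row=5, col=0), (row=6, col=7), (row=8, col=3), (row=9, col=4)
  Distance 8: (row=6, col=0), (row=7, col=7), (row=8, col=2), (row=9, col=3), (row=10, col=4)
  Distance 9: (row=6, col=1), (row=8, col=1), (row=9, col=2), (row=10, col=3), (row=10, col=5)
  Distance 10: (row=10, col=2)
Total reachable: 61 (grid has 66 open cells total)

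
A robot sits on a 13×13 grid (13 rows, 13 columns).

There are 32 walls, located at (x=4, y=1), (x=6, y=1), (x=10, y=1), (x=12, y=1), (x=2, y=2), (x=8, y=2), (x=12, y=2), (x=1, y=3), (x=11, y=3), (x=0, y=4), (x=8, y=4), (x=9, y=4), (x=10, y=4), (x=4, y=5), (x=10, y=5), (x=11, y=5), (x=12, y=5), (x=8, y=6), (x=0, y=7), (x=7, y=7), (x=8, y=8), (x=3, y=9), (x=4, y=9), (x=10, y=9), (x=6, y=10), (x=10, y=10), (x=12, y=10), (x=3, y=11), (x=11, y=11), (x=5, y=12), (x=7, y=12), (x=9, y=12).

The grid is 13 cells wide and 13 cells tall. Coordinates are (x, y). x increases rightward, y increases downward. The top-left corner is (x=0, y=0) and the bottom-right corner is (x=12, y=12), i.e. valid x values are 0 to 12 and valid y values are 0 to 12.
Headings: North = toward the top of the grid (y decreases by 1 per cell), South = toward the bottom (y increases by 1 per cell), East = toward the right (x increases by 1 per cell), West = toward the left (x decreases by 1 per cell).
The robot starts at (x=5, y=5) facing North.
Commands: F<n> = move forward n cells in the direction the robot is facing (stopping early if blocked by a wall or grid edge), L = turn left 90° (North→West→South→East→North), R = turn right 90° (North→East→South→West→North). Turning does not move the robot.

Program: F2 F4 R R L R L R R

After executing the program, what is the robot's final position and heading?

Answer: Final position: (x=5, y=0), facing West

Derivation:
Start: (x=5, y=5), facing North
  F2: move forward 2, now at (x=5, y=3)
  F4: move forward 3/4 (blocked), now at (x=5, y=0)
  R: turn right, now facing East
  R: turn right, now facing South
  L: turn left, now facing East
  R: turn right, now facing South
  L: turn left, now facing East
  R: turn right, now facing South
  R: turn right, now facing West
Final: (x=5, y=0), facing West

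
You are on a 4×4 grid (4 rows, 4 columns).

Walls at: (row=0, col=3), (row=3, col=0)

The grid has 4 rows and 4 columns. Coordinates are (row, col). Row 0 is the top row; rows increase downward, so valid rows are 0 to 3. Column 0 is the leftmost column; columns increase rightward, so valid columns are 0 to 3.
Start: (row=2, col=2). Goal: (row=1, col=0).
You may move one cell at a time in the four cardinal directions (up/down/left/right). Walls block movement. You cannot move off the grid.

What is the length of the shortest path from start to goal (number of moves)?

BFS from (row=2, col=2) until reaching (row=1, col=0):
  Distance 0: (row=2, col=2)
  Distance 1: (row=1, col=2), (row=2, col=1), (row=2, col=3), (row=3, col=2)
  Distance 2: (row=0, col=2), (row=1, col=1), (row=1, col=3), (row=2, col=0), (row=3, col=1), (row=3, col=3)
  Distance 3: (row=0, col=1), (row=1, col=0)  <- goal reached here
One shortest path (3 moves): (row=2, col=2) -> (row=2, col=1) -> (row=2, col=0) -> (row=1, col=0)

Answer: Shortest path length: 3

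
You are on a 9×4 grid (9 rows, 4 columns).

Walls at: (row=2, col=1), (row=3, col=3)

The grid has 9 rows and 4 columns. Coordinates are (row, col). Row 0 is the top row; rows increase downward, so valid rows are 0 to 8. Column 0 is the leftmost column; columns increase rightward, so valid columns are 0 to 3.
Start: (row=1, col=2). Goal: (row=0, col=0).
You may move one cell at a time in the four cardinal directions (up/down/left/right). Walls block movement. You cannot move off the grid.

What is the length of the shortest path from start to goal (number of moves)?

Answer: Shortest path length: 3

Derivation:
BFS from (row=1, col=2) until reaching (row=0, col=0):
  Distance 0: (row=1, col=2)
  Distance 1: (row=0, col=2), (row=1, col=1), (row=1, col=3), (row=2, col=2)
  Distance 2: (row=0, col=1), (row=0, col=3), (row=1, col=0), (row=2, col=3), (row=3, col=2)
  Distance 3: (row=0, col=0), (row=2, col=0), (row=3, col=1), (row=4, col=2)  <- goal reached here
One shortest path (3 moves): (row=1, col=2) -> (row=1, col=1) -> (row=1, col=0) -> (row=0, col=0)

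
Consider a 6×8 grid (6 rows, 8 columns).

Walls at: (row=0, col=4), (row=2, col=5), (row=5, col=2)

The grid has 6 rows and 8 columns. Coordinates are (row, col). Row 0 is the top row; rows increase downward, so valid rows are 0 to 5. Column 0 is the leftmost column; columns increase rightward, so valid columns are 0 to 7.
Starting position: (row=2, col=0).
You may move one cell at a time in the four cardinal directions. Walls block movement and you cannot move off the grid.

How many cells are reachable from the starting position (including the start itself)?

BFS flood-fill from (row=2, col=0):
  Distance 0: (row=2, col=0)
  Distance 1: (row=1, col=0), (row=2, col=1), (row=3, col=0)
  Distance 2: (row=0, col=0), (row=1, col=1), (row=2, col=2), (row=3, col=1), (row=4, col=0)
  Distance 3: (row=0, col=1), (row=1, col=2), (row=2, col=3), (row=3, col=2), (row=4, col=1), (row=5, col=0)
  Distance 4: (row=0, col=2), (row=1, col=3), (row=2, col=4), (row=3, col=3), (row=4, col=2), (row=5, col=1)
  Distance 5: (row=0, col=3), (row=1, col=4), (row=3, col=4), (row=4, col=3)
  Distance 6: (row=1, col=5), (row=3, col=5), (row=4, col=4), (row=5, col=3)
  Distance 7: (row=0, col=5), (row=1, col=6), (row=3, col=6), (row=4, col=5), (row=5, col=4)
  Distance 8: (row=0, col=6), (row=1, col=7), (row=2, col=6), (row=3, col=7), (row=4, col=6), (row=5, col=5)
  Distance 9: (row=0, col=7), (row=2, col=7), (row=4, col=7), (row=5, col=6)
  Distance 10: (row=5, col=7)
Total reachable: 45 (grid has 45 open cells total)

Answer: Reachable cells: 45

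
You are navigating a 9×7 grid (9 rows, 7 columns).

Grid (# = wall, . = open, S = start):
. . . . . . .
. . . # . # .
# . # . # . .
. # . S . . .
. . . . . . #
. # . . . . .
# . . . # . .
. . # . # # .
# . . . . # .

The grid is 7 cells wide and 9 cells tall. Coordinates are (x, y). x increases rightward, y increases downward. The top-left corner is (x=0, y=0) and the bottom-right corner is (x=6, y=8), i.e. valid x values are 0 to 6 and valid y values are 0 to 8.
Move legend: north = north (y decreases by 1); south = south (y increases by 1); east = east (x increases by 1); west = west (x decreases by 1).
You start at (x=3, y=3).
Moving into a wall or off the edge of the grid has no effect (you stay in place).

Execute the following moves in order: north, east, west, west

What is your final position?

Answer: Final position: (x=3, y=2)

Derivation:
Start: (x=3, y=3)
  north (north): (x=3, y=3) -> (x=3, y=2)
  east (east): blocked, stay at (x=3, y=2)
  west (west): blocked, stay at (x=3, y=2)
  west (west): blocked, stay at (x=3, y=2)
Final: (x=3, y=2)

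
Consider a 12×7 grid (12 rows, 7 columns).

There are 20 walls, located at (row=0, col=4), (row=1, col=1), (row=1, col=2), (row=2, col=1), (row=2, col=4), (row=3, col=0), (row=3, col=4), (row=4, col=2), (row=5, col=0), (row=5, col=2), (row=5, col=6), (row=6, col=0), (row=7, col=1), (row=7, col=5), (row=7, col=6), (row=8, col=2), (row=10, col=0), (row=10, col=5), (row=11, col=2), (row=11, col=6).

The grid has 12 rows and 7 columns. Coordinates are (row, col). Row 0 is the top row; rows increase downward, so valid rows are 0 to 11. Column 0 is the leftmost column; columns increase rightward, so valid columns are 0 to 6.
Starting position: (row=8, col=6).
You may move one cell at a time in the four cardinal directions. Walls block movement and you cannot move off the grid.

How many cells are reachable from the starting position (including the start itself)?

BFS flood-fill from (row=8, col=6):
  Distance 0: (row=8, col=6)
  Distance 1: (row=8, col=5), (row=9, col=6)
  Distance 2: (row=8, col=4), (row=9, col=5), (row=10, col=6)
  Distance 3: (row=7, col=4), (row=8, col=3), (row=9, col=4)
  Distance 4: (row=6, col=4), (row=7, col=3), (row=9, col=3), (row=10, col=4)
  Distance 5: (row=5, col=4), (row=6, col=3), (row=6, col=5), (row=7, col=2), (row=9, col=2), (row=10, col=3), (row=11, col=4)
  Distance 6: (row=4, col=4), (row=5, col=3), (row=5, col=5), (row=6, col=2), (row=6, col=6), (row=9, col=1), (row=10, col=2), (row=11, col=3), (row=11, col=5)
  Distance 7: (row=4, col=3), (row=4, col=5), (row=6, col=1), (row=8, col=1), (row=9, col=0), (row=10, col=1)
  Distance 8: (row=3, col=3), (row=3, col=5), (row=4, col=6), (row=5, col=1), (row=8, col=0), (row=11, col=1)
  Distance 9: (row=2, col=3), (row=2, col=5), (row=3, col=2), (row=3, col=6), (row=4, col=1), (row=7, col=0), (row=11, col=0)
  Distance 10: (row=1, col=3), (row=1, col=5), (row=2, col=2), (row=2, col=6), (row=3, col=1), (row=4, col=0)
  Distance 11: (row=0, col=3), (row=0, col=5), (row=1, col=4), (row=1, col=6)
  Distance 12: (row=0, col=2), (row=0, col=6)
  Distance 13: (row=0, col=1)
  Distance 14: (row=0, col=0)
  Distance 15: (row=1, col=0)
  Distance 16: (row=2, col=0)
Total reachable: 64 (grid has 64 open cells total)

Answer: Reachable cells: 64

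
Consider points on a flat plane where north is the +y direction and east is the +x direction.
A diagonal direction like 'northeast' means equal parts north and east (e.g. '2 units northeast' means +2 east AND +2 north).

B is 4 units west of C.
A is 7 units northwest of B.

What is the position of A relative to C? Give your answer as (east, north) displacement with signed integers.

Answer: A is at (east=-11, north=7) relative to C.

Derivation:
Place C at the origin (east=0, north=0).
  B is 4 units west of C: delta (east=-4, north=+0); B at (east=-4, north=0).
  A is 7 units northwest of B: delta (east=-7, north=+7); A at (east=-11, north=7).
Therefore A relative to C: (east=-11, north=7).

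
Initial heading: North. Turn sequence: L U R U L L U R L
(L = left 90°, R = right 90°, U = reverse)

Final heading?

Start: North
  L (left (90° counter-clockwise)) -> West
  U (U-turn (180°)) -> East
  R (right (90° clockwise)) -> South
  U (U-turn (180°)) -> North
  L (left (90° counter-clockwise)) -> West
  L (left (90° counter-clockwise)) -> South
  U (U-turn (180°)) -> North
  R (right (90° clockwise)) -> East
  L (left (90° counter-clockwise)) -> North
Final: North

Answer: Final heading: North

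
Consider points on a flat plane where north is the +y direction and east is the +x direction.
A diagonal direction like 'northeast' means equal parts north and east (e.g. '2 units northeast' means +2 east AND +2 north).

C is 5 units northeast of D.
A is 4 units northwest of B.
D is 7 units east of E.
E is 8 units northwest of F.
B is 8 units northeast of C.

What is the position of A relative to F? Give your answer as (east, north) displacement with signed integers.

Place F at the origin (east=0, north=0).
  E is 8 units northwest of F: delta (east=-8, north=+8); E at (east=-8, north=8).
  D is 7 units east of E: delta (east=+7, north=+0); D at (east=-1, north=8).
  C is 5 units northeast of D: delta (east=+5, north=+5); C at (east=4, north=13).
  B is 8 units northeast of C: delta (east=+8, north=+8); B at (east=12, north=21).
  A is 4 units northwest of B: delta (east=-4, north=+4); A at (east=8, north=25).
Therefore A relative to F: (east=8, north=25).

Answer: A is at (east=8, north=25) relative to F.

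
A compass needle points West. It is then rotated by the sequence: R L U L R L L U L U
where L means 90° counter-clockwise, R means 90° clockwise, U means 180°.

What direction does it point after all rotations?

Start: West
  R (right (90° clockwise)) -> North
  L (left (90° counter-clockwise)) -> West
  U (U-turn (180°)) -> East
  L (left (90° counter-clockwise)) -> North
  R (right (90° clockwise)) -> East
  L (left (90° counter-clockwise)) -> North
  L (left (90° counter-clockwise)) -> West
  U (U-turn (180°)) -> East
  L (left (90° counter-clockwise)) -> North
  U (U-turn (180°)) -> South
Final: South

Answer: Final heading: South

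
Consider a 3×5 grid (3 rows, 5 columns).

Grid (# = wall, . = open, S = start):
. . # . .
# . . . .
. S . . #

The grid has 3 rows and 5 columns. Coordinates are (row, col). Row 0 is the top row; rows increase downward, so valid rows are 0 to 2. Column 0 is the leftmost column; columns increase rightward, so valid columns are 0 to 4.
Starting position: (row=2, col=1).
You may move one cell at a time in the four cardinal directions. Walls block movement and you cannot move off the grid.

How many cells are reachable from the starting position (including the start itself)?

Answer: Reachable cells: 12

Derivation:
BFS flood-fill from (row=2, col=1):
  Distance 0: (row=2, col=1)
  Distance 1: (row=1, col=1), (row=2, col=0), (row=2, col=2)
  Distance 2: (row=0, col=1), (row=1, col=2), (row=2, col=3)
  Distance 3: (row=0, col=0), (row=1, col=3)
  Distance 4: (row=0, col=3), (row=1, col=4)
  Distance 5: (row=0, col=4)
Total reachable: 12 (grid has 12 open cells total)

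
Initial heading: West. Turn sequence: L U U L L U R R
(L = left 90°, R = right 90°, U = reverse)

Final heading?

Start: West
  L (left (90° counter-clockwise)) -> South
  U (U-turn (180°)) -> North
  U (U-turn (180°)) -> South
  L (left (90° counter-clockwise)) -> East
  L (left (90° counter-clockwise)) -> North
  U (U-turn (180°)) -> South
  R (right (90° clockwise)) -> West
  R (right (90° clockwise)) -> North
Final: North

Answer: Final heading: North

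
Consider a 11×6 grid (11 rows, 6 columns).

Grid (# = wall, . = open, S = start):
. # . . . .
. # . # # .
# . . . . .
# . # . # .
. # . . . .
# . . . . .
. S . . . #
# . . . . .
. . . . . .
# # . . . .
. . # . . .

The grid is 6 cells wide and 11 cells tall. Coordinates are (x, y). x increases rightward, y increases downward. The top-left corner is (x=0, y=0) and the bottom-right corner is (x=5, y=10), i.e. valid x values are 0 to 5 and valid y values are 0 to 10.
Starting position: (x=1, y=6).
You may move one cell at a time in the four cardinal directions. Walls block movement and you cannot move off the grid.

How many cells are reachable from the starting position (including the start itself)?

BFS flood-fill from (x=1, y=6):
  Distance 0: (x=1, y=6)
  Distance 1: (x=1, y=5), (x=0, y=6), (x=2, y=6), (x=1, y=7)
  Distance 2: (x=2, y=5), (x=3, y=6), (x=2, y=7), (x=1, y=8)
  Distance 3: (x=2, y=4), (x=3, y=5), (x=4, y=6), (x=3, y=7), (x=0, y=8), (x=2, y=8)
  Distance 4: (x=3, y=4), (x=4, y=5), (x=4, y=7), (x=3, y=8), (x=2, y=9)
  Distance 5: (x=3, y=3), (x=4, y=4), (x=5, y=5), (x=5, y=7), (x=4, y=8), (x=3, y=9)
  Distance 6: (x=3, y=2), (x=5, y=4), (x=5, y=8), (x=4, y=9), (x=3, y=10)
  Distance 7: (x=2, y=2), (x=4, y=2), (x=5, y=3), (x=5, y=9), (x=4, y=10)
  Distance 8: (x=2, y=1), (x=1, y=2), (x=5, y=2), (x=5, y=10)
  Distance 9: (x=2, y=0), (x=5, y=1), (x=1, y=3)
  Distance 10: (x=3, y=0), (x=5, y=0)
  Distance 11: (x=4, y=0)
Total reachable: 46 (grid has 51 open cells total)

Answer: Reachable cells: 46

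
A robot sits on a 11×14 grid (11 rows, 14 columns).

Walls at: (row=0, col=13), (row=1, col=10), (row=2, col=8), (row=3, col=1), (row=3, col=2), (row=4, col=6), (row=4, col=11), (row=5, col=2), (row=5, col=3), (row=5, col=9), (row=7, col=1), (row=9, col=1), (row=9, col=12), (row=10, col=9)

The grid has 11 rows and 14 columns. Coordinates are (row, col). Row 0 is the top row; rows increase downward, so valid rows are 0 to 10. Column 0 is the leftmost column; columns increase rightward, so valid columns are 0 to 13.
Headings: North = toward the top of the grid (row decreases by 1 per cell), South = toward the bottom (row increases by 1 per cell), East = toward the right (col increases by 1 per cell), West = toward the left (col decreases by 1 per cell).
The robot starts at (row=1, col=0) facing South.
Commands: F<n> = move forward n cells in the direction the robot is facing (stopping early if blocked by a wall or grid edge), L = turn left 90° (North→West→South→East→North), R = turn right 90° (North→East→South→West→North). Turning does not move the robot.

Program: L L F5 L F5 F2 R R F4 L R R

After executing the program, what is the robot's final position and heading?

Answer: Final position: (row=0, col=4), facing South

Derivation:
Start: (row=1, col=0), facing South
  L: turn left, now facing East
  L: turn left, now facing North
  F5: move forward 1/5 (blocked), now at (row=0, col=0)
  L: turn left, now facing West
  F5: move forward 0/5 (blocked), now at (row=0, col=0)
  F2: move forward 0/2 (blocked), now at (row=0, col=0)
  R: turn right, now facing North
  R: turn right, now facing East
  F4: move forward 4, now at (row=0, col=4)
  L: turn left, now facing North
  R: turn right, now facing East
  R: turn right, now facing South
Final: (row=0, col=4), facing South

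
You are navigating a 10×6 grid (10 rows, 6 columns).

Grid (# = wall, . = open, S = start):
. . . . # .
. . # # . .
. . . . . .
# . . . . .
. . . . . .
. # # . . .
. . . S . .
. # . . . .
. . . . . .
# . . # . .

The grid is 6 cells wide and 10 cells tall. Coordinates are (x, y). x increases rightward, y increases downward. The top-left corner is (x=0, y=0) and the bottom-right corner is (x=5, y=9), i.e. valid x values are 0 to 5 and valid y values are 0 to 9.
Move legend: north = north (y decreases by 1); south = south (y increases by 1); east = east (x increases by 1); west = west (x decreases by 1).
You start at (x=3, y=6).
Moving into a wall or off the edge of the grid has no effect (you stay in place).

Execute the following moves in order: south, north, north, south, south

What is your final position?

Answer: Final position: (x=3, y=7)

Derivation:
Start: (x=3, y=6)
  south (south): (x=3, y=6) -> (x=3, y=7)
  north (north): (x=3, y=7) -> (x=3, y=6)
  north (north): (x=3, y=6) -> (x=3, y=5)
  south (south): (x=3, y=5) -> (x=3, y=6)
  south (south): (x=3, y=6) -> (x=3, y=7)
Final: (x=3, y=7)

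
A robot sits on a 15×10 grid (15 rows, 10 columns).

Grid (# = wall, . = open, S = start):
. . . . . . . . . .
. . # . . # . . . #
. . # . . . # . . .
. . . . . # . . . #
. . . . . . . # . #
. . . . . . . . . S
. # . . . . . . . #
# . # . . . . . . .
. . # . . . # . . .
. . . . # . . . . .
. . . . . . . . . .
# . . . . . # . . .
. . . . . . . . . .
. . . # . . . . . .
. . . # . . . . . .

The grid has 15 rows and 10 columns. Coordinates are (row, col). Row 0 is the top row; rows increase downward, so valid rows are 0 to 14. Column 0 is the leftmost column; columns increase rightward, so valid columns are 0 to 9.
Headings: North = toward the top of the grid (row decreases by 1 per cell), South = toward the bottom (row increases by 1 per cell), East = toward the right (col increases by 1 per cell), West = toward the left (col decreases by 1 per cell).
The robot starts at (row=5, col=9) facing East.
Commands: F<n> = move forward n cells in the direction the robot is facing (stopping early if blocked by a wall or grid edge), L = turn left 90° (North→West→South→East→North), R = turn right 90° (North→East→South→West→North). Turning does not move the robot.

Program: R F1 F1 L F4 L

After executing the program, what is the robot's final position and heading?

Start: (row=5, col=9), facing East
  R: turn right, now facing South
  F1: move forward 0/1 (blocked), now at (row=5, col=9)
  F1: move forward 0/1 (blocked), now at (row=5, col=9)
  L: turn left, now facing East
  F4: move forward 0/4 (blocked), now at (row=5, col=9)
  L: turn left, now facing North
Final: (row=5, col=9), facing North

Answer: Final position: (row=5, col=9), facing North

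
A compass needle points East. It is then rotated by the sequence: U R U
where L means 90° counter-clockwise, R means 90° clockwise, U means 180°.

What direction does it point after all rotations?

Start: East
  U (U-turn (180°)) -> West
  R (right (90° clockwise)) -> North
  U (U-turn (180°)) -> South
Final: South

Answer: Final heading: South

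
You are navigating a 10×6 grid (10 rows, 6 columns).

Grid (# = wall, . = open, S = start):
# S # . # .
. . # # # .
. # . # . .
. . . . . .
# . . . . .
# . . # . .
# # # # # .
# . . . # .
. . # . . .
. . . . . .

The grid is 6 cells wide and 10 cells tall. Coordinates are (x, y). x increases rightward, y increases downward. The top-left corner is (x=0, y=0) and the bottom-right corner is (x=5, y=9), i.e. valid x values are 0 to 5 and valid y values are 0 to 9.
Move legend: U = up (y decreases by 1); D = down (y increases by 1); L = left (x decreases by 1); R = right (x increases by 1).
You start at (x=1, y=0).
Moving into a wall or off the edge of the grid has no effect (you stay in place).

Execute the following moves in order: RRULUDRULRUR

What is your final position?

Start: (x=1, y=0)
  R (right): blocked, stay at (x=1, y=0)
  R (right): blocked, stay at (x=1, y=0)
  U (up): blocked, stay at (x=1, y=0)
  L (left): blocked, stay at (x=1, y=0)
  U (up): blocked, stay at (x=1, y=0)
  D (down): (x=1, y=0) -> (x=1, y=1)
  R (right): blocked, stay at (x=1, y=1)
  U (up): (x=1, y=1) -> (x=1, y=0)
  L (left): blocked, stay at (x=1, y=0)
  R (right): blocked, stay at (x=1, y=0)
  U (up): blocked, stay at (x=1, y=0)
  R (right): blocked, stay at (x=1, y=0)
Final: (x=1, y=0)

Answer: Final position: (x=1, y=0)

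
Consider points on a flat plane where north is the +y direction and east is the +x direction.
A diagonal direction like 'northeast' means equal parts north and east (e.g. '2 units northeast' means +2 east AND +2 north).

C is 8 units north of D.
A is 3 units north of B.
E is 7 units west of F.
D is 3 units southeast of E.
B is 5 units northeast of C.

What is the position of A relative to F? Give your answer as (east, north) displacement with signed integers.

Answer: A is at (east=1, north=13) relative to F.

Derivation:
Place F at the origin (east=0, north=0).
  E is 7 units west of F: delta (east=-7, north=+0); E at (east=-7, north=0).
  D is 3 units southeast of E: delta (east=+3, north=-3); D at (east=-4, north=-3).
  C is 8 units north of D: delta (east=+0, north=+8); C at (east=-4, north=5).
  B is 5 units northeast of C: delta (east=+5, north=+5); B at (east=1, north=10).
  A is 3 units north of B: delta (east=+0, north=+3); A at (east=1, north=13).
Therefore A relative to F: (east=1, north=13).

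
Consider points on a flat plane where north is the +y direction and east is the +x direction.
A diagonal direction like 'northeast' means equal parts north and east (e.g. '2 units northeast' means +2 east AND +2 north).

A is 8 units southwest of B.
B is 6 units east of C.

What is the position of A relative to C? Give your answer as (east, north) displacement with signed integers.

Place C at the origin (east=0, north=0).
  B is 6 units east of C: delta (east=+6, north=+0); B at (east=6, north=0).
  A is 8 units southwest of B: delta (east=-8, north=-8); A at (east=-2, north=-8).
Therefore A relative to C: (east=-2, north=-8).

Answer: A is at (east=-2, north=-8) relative to C.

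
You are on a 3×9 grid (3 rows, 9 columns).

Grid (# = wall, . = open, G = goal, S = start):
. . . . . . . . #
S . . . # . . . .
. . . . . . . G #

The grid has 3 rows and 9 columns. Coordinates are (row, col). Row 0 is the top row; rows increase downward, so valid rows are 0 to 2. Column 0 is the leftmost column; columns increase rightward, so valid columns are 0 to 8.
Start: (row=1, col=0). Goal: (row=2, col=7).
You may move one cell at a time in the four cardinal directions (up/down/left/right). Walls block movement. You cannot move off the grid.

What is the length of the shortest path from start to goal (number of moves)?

Answer: Shortest path length: 8

Derivation:
BFS from (row=1, col=0) until reaching (row=2, col=7):
  Distance 0: (row=1, col=0)
  Distance 1: (row=0, col=0), (row=1, col=1), (row=2, col=0)
  Distance 2: (row=0, col=1), (row=1, col=2), (row=2, col=1)
  Distance 3: (row=0, col=2), (row=1, col=3), (row=2, col=2)
  Distance 4: (row=0, col=3), (row=2, col=3)
  Distance 5: (row=0, col=4), (row=2, col=4)
  Distance 6: (row=0, col=5), (row=2, col=5)
  Distance 7: (row=0, col=6), (row=1, col=5), (row=2, col=6)
  Distance 8: (row=0, col=7), (row=1, col=6), (row=2, col=7)  <- goal reached here
One shortest path (8 moves): (row=1, col=0) -> (row=1, col=1) -> (row=1, col=2) -> (row=1, col=3) -> (row=2, col=3) -> (row=2, col=4) -> (row=2, col=5) -> (row=2, col=6) -> (row=2, col=7)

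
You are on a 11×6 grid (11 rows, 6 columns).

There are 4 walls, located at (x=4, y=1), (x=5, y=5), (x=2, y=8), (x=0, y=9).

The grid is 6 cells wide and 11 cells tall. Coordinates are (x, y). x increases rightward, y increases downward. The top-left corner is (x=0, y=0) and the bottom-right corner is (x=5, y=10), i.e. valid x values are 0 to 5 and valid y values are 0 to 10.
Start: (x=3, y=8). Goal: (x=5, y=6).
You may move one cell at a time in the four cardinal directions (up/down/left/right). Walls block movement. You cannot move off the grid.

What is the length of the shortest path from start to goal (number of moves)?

Answer: Shortest path length: 4

Derivation:
BFS from (x=3, y=8) until reaching (x=5, y=6):
  Distance 0: (x=3, y=8)
  Distance 1: (x=3, y=7), (x=4, y=8), (x=3, y=9)
  Distance 2: (x=3, y=6), (x=2, y=7), (x=4, y=7), (x=5, y=8), (x=2, y=9), (x=4, y=9), (x=3, y=10)
  Distance 3: (x=3, y=5), (x=2, y=6), (x=4, y=6), (x=1, y=7), (x=5, y=7), (x=1, y=9), (x=5, y=9), (x=2, y=10), (x=4, y=10)
  Distance 4: (x=3, y=4), (x=2, y=5), (x=4, y=5), (x=1, y=6), (x=5, y=6), (x=0, y=7), (x=1, y=8), (x=1, y=10), (x=5, y=10)  <- goal reached here
One shortest path (4 moves): (x=3, y=8) -> (x=4, y=8) -> (x=5, y=8) -> (x=5, y=7) -> (x=5, y=6)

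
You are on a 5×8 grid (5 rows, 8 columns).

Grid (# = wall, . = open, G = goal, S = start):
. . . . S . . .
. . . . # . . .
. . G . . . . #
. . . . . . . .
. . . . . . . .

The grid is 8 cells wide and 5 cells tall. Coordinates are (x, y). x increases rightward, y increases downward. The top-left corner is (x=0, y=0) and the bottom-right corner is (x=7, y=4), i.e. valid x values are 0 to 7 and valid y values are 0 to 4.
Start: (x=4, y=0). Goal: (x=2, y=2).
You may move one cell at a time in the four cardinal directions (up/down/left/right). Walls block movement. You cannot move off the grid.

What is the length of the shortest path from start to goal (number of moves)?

Answer: Shortest path length: 4

Derivation:
BFS from (x=4, y=0) until reaching (x=2, y=2):
  Distance 0: (x=4, y=0)
  Distance 1: (x=3, y=0), (x=5, y=0)
  Distance 2: (x=2, y=0), (x=6, y=0), (x=3, y=1), (x=5, y=1)
  Distance 3: (x=1, y=0), (x=7, y=0), (x=2, y=1), (x=6, y=1), (x=3, y=2), (x=5, y=2)
  Distance 4: (x=0, y=0), (x=1, y=1), (x=7, y=1), (x=2, y=2), (x=4, y=2), (x=6, y=2), (x=3, y=3), (x=5, y=3)  <- goal reached here
One shortest path (4 moves): (x=4, y=0) -> (x=3, y=0) -> (x=2, y=0) -> (x=2, y=1) -> (x=2, y=2)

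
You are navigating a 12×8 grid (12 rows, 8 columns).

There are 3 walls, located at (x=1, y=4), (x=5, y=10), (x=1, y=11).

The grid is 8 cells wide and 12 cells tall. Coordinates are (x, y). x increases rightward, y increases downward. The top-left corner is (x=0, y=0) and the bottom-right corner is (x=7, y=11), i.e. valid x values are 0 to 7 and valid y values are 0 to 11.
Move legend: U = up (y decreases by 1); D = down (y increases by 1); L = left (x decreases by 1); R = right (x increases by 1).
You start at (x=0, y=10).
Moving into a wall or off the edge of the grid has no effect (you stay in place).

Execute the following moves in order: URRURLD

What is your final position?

Answer: Final position: (x=2, y=9)

Derivation:
Start: (x=0, y=10)
  U (up): (x=0, y=10) -> (x=0, y=9)
  R (right): (x=0, y=9) -> (x=1, y=9)
  R (right): (x=1, y=9) -> (x=2, y=9)
  U (up): (x=2, y=9) -> (x=2, y=8)
  R (right): (x=2, y=8) -> (x=3, y=8)
  L (left): (x=3, y=8) -> (x=2, y=8)
  D (down): (x=2, y=8) -> (x=2, y=9)
Final: (x=2, y=9)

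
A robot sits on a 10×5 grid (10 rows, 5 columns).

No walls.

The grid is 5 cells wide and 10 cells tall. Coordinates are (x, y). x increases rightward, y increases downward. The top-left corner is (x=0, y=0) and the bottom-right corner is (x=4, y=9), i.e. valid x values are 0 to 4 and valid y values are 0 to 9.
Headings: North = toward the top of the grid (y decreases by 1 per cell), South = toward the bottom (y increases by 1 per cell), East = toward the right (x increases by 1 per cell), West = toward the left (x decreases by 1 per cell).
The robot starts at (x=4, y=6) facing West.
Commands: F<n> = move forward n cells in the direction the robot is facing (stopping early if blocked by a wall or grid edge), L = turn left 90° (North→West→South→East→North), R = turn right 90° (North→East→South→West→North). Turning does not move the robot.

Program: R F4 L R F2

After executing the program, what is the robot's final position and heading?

Answer: Final position: (x=4, y=0), facing North

Derivation:
Start: (x=4, y=6), facing West
  R: turn right, now facing North
  F4: move forward 4, now at (x=4, y=2)
  L: turn left, now facing West
  R: turn right, now facing North
  F2: move forward 2, now at (x=4, y=0)
Final: (x=4, y=0), facing North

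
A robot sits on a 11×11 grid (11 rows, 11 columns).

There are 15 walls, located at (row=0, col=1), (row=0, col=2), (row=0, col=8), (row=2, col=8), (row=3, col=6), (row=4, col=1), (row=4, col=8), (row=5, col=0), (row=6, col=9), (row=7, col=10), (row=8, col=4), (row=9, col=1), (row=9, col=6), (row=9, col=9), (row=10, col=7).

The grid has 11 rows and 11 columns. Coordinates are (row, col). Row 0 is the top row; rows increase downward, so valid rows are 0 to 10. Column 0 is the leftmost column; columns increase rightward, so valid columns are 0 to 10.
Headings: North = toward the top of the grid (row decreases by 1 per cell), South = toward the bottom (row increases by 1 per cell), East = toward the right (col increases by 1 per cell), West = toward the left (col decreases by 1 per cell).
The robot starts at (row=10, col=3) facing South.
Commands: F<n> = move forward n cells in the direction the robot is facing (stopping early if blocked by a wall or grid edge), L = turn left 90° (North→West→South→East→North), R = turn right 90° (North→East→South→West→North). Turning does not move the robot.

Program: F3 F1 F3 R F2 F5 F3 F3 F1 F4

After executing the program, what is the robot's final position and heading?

Start: (row=10, col=3), facing South
  F3: move forward 0/3 (blocked), now at (row=10, col=3)
  F1: move forward 0/1 (blocked), now at (row=10, col=3)
  F3: move forward 0/3 (blocked), now at (row=10, col=3)
  R: turn right, now facing West
  F2: move forward 2, now at (row=10, col=1)
  F5: move forward 1/5 (blocked), now at (row=10, col=0)
  F3: move forward 0/3 (blocked), now at (row=10, col=0)
  F3: move forward 0/3 (blocked), now at (row=10, col=0)
  F1: move forward 0/1 (blocked), now at (row=10, col=0)
  F4: move forward 0/4 (blocked), now at (row=10, col=0)
Final: (row=10, col=0), facing West

Answer: Final position: (row=10, col=0), facing West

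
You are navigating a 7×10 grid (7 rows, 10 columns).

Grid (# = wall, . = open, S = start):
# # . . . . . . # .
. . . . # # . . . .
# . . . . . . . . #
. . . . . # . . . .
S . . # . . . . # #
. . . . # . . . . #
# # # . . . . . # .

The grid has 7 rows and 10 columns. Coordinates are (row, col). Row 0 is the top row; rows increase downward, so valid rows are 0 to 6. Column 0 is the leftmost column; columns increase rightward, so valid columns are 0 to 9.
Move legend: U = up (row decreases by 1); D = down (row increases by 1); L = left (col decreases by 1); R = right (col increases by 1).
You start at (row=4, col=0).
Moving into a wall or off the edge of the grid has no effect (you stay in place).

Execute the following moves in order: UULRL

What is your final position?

Start: (row=4, col=0)
  U (up): (row=4, col=0) -> (row=3, col=0)
  U (up): blocked, stay at (row=3, col=0)
  L (left): blocked, stay at (row=3, col=0)
  R (right): (row=3, col=0) -> (row=3, col=1)
  L (left): (row=3, col=1) -> (row=3, col=0)
Final: (row=3, col=0)

Answer: Final position: (row=3, col=0)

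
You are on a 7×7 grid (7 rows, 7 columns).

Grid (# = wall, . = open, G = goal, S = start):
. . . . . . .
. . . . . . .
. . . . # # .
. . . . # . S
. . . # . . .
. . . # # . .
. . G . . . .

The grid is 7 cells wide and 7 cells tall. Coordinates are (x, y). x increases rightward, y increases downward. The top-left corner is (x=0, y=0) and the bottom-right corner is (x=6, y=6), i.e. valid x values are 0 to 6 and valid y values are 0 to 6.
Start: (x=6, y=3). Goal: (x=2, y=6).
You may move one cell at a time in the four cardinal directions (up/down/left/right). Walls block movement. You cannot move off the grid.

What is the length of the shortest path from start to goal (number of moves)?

BFS from (x=6, y=3) until reaching (x=2, y=6):
  Distance 0: (x=6, y=3)
  Distance 1: (x=6, y=2), (x=5, y=3), (x=6, y=4)
  Distance 2: (x=6, y=1), (x=5, y=4), (x=6, y=5)
  Distance 3: (x=6, y=0), (x=5, y=1), (x=4, y=4), (x=5, y=5), (x=6, y=6)
  Distance 4: (x=5, y=0), (x=4, y=1), (x=5, y=6)
  Distance 5: (x=4, y=0), (x=3, y=1), (x=4, y=6)
  Distance 6: (x=3, y=0), (x=2, y=1), (x=3, y=2), (x=3, y=6)
  Distance 7: (x=2, y=0), (x=1, y=1), (x=2, y=2), (x=3, y=3), (x=2, y=6)  <- goal reached here
One shortest path (7 moves): (x=6, y=3) -> (x=5, y=3) -> (x=5, y=4) -> (x=5, y=5) -> (x=5, y=6) -> (x=4, y=6) -> (x=3, y=6) -> (x=2, y=6)

Answer: Shortest path length: 7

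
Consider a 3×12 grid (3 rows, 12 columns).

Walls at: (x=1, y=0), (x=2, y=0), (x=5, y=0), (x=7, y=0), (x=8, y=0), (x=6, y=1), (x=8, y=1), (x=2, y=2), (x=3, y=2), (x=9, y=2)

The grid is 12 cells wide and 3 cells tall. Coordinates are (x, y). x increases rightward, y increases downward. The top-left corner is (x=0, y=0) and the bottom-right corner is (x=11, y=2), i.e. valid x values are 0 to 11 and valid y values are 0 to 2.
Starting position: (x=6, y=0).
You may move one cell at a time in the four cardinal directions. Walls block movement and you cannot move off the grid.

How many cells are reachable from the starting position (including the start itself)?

Answer: Reachable cells: 1

Derivation:
BFS flood-fill from (x=6, y=0):
  Distance 0: (x=6, y=0)
Total reachable: 1 (grid has 26 open cells total)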